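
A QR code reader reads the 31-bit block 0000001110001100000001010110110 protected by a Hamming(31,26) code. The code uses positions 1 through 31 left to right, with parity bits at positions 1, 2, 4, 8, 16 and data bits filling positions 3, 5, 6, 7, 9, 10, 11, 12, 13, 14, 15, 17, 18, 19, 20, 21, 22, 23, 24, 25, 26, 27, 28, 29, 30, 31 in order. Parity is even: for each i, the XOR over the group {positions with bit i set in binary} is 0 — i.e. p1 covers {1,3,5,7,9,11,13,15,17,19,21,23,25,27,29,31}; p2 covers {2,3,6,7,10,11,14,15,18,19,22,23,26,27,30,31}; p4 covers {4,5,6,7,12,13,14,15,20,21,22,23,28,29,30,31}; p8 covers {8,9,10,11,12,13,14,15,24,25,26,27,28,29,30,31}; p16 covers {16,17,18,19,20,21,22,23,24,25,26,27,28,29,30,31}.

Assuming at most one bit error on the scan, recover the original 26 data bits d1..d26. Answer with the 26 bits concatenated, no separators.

00010000110000001010110110

s1 (pos 1,3,5,7,9,11,13,15,17,19,21,23,25,27,29,31): 0⊕0⊕0⊕1⊕1⊕0⊕1⊕0⊕0⊕0⊕0⊕0⊕0⊕1⊕1⊕0 = 1
s2 (pos 2,3,6,7,10,11,14,15,18,19,22,23,26,27,30,31): 0⊕0⊕0⊕1⊕0⊕0⊕1⊕0⊕0⊕0⊕1⊕0⊕1⊕1⊕1⊕0 = 0
s4 (pos 4,5,6,7,12,13,14,15,20,21,22,23,28,29,30,31): 0⊕0⊕0⊕1⊕0⊕1⊕1⊕0⊕0⊕0⊕1⊕0⊕0⊕1⊕1⊕0 = 0
s8 (pos 8,9,10,11,12,13,14,15,24,25,26,27,28,29,30,31): 1⊕1⊕0⊕0⊕0⊕1⊕1⊕0⊕1⊕0⊕1⊕1⊕0⊕1⊕1⊕0 = 1
s16 (pos 16,17,18,19,20,21,22,23,24,25,26,27,28,29,30,31): 0⊕0⊕0⊕0⊕0⊕0⊕1⊕0⊕1⊕0⊕1⊕1⊕0⊕1⊕1⊕0 = 0
Syndrome s16…s1 = 01001 → error at position 9.
Flip position 9: 0000001110001100000001010110110 → 0000001100001100000001010110110
Read data bits from positions 3,5,6,7,9,10,11,12,13,14,15,17,18,19,20,21,22,23,24,25,26,27,28,29,30,31: 00010000110000001010110110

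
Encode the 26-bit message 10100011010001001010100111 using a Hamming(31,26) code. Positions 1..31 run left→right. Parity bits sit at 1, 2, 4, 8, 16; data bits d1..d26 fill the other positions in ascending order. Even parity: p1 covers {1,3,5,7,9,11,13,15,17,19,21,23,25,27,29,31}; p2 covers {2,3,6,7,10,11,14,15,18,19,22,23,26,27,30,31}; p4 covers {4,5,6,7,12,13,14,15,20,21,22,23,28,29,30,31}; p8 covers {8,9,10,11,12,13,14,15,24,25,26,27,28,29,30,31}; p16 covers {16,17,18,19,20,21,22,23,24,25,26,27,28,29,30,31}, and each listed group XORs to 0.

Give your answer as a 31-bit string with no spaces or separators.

Place data at non-parity positions: p1 p2 1 p4 0 1 0 p8 0 0 1 1 0 1 0 p16 0 0 1 0 0 1 0 1 0 1 0 0 1 1 1
p1 (pos 1,3,5,7,9,11,13,15,17,19,21,23,25,27,29,31): XOR of data positions = 1⊕0⊕0⊕0⊕1⊕0⊕0⊕0⊕1⊕0⊕0⊕0⊕0⊕1⊕1 = 1
p2 (pos 2,3,6,7,10,11,14,15,18,19,22,23,26,27,30,31): XOR of data positions = 1⊕1⊕0⊕0⊕1⊕1⊕0⊕0⊕1⊕1⊕0⊕1⊕0⊕1⊕1 = 1
p4 (pos 4,5,6,7,12,13,14,15,20,21,22,23,28,29,30,31): XOR of data positions = 0⊕1⊕0⊕1⊕0⊕1⊕0⊕0⊕0⊕1⊕0⊕0⊕1⊕1⊕1 = 1
p8 (pos 8,9,10,11,12,13,14,15,24,25,26,27,28,29,30,31): XOR of data positions = 0⊕0⊕1⊕1⊕0⊕1⊕0⊕1⊕0⊕1⊕0⊕0⊕1⊕1⊕1 = 0
p16 (pos 16,17,18,19,20,21,22,23,24,25,26,27,28,29,30,31): XOR of data positions = 0⊕0⊕1⊕0⊕0⊕1⊕0⊕1⊕0⊕1⊕0⊕0⊕1⊕1⊕1 = 1
Codeword: 1111010000110101001001010100111

1111010000110101001001010100111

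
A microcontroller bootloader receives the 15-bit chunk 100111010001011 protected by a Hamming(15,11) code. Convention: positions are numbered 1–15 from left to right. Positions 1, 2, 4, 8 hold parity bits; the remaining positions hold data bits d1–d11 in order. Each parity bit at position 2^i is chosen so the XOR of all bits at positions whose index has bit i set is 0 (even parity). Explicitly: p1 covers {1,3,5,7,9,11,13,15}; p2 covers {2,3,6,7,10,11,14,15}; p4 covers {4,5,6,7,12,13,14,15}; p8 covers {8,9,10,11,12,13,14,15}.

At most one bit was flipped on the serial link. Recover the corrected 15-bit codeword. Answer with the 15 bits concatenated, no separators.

s1 (pos 1,3,5,7,9,11,13,15): 1⊕0⊕1⊕0⊕0⊕0⊕0⊕1 = 1
s2 (pos 2,3,6,7,10,11,14,15): 0⊕0⊕1⊕0⊕0⊕0⊕1⊕1 = 1
s4 (pos 4,5,6,7,12,13,14,15): 1⊕1⊕1⊕0⊕1⊕0⊕1⊕1 = 0
s8 (pos 8,9,10,11,12,13,14,15): 1⊕0⊕0⊕0⊕1⊕0⊕1⊕1 = 0
Syndrome s8…s1 = 0011 → error at position 3.
Flip position 3: 100111010001011 → 101111010001011

101111010001011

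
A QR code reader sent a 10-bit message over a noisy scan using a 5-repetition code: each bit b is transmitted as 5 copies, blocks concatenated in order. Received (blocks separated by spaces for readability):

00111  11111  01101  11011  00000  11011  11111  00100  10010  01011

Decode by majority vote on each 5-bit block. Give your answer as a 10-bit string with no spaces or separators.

1111011001

Block 1 (00111): 3 ones → 1
Block 2 (11111): 5 ones → 1
Block 3 (01101): 3 ones → 1
Block 4 (11011): 4 ones → 1
Block 5 (00000): 0 ones → 0
Block 6 (11011): 4 ones → 1
Block 7 (11111): 5 ones → 1
Block 8 (00100): 1 one → 0
Block 9 (10010): 2 ones → 0
Block 10 (01011): 3 ones → 1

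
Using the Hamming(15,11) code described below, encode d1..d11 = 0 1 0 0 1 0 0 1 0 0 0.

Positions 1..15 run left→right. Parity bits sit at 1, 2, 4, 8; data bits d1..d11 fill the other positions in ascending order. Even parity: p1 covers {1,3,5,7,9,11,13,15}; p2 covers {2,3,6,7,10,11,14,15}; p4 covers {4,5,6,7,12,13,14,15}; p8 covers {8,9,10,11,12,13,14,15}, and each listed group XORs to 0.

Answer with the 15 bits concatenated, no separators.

000010001001000

Place data at non-parity positions: p1 p2 0 p4 1 0 0 p8 1 0 0 1 0 0 0
p1 (pos 1,3,5,7,9,11,13,15): XOR of data positions = 0⊕1⊕0⊕1⊕0⊕0⊕0 = 0
p2 (pos 2,3,6,7,10,11,14,15): XOR of data positions = 0⊕0⊕0⊕0⊕0⊕0⊕0 = 0
p4 (pos 4,5,6,7,12,13,14,15): XOR of data positions = 1⊕0⊕0⊕1⊕0⊕0⊕0 = 0
p8 (pos 8,9,10,11,12,13,14,15): XOR of data positions = 1⊕0⊕0⊕1⊕0⊕0⊕0 = 0
Codeword: 000010001001000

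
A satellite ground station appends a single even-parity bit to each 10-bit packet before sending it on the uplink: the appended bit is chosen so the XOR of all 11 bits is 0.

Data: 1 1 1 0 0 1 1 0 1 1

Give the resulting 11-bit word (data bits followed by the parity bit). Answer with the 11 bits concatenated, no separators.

XOR of the 10 data bits: 1⊕1⊕1⊕0⊕0⊕1⊕1⊕0⊕1⊕1 = 1
Parity bit = 1 (so all 11 bits XOR to 0).

11100110111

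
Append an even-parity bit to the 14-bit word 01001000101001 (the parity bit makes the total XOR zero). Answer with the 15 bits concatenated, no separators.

XOR of the 14 data bits: 0⊕1⊕0⊕0⊕1⊕0⊕0⊕0⊕1⊕0⊕1⊕0⊕0⊕1 = 1
Parity bit = 1 (so all 15 bits XOR to 0).

010010001010011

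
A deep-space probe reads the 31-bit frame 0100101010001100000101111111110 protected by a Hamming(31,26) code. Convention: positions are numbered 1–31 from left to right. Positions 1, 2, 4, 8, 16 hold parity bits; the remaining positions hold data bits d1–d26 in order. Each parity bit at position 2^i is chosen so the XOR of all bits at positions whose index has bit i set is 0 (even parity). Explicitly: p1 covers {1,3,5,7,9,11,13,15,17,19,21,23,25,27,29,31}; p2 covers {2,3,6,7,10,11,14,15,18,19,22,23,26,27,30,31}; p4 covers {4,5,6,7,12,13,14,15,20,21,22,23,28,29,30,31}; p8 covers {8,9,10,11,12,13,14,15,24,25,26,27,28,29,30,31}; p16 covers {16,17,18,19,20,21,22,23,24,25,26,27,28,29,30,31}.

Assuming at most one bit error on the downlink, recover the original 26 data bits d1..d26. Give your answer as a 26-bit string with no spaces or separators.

s1 (pos 1,3,5,7,9,11,13,15,17,19,21,23,25,27,29,31): 0⊕0⊕1⊕1⊕1⊕0⊕1⊕0⊕0⊕0⊕0⊕1⊕1⊕1⊕1⊕0 = 0
s2 (pos 2,3,6,7,10,11,14,15,18,19,22,23,26,27,30,31): 1⊕0⊕0⊕1⊕0⊕0⊕1⊕0⊕0⊕0⊕1⊕1⊕1⊕1⊕1⊕0 = 0
s4 (pos 4,5,6,7,12,13,14,15,20,21,22,23,28,29,30,31): 0⊕1⊕0⊕1⊕0⊕1⊕1⊕0⊕1⊕0⊕1⊕1⊕1⊕1⊕1⊕0 = 0
s8 (pos 8,9,10,11,12,13,14,15,24,25,26,27,28,29,30,31): 0⊕1⊕0⊕0⊕0⊕1⊕1⊕0⊕1⊕1⊕1⊕1⊕1⊕1⊕1⊕0 = 0
s16 (pos 16,17,18,19,20,21,22,23,24,25,26,27,28,29,30,31): 0⊕0⊕0⊕0⊕1⊕0⊕1⊕1⊕1⊕1⊕1⊕1⊕1⊕1⊕1⊕0 = 0
Syndrome s16…s1 = 00000 → no error.
Read data bits from positions 3,5,6,7,9,10,11,12,13,14,15,17,18,19,20,21,22,23,24,25,26,27,28,29,30,31: 01011000110000101111111110

01011000110000101111111110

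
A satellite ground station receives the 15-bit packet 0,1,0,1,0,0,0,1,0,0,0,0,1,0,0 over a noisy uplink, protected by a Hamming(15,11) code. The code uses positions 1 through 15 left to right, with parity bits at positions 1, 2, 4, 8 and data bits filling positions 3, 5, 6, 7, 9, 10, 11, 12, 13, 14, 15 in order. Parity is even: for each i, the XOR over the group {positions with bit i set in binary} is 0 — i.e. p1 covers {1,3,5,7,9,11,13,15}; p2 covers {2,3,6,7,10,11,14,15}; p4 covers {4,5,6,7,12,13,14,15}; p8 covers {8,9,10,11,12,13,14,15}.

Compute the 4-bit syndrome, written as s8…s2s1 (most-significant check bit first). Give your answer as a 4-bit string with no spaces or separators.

0011

s1 (pos 1,3,5,7,9,11,13,15): 0⊕0⊕0⊕0⊕0⊕0⊕1⊕0 = 1
s2 (pos 2,3,6,7,10,11,14,15): 1⊕0⊕0⊕0⊕0⊕0⊕0⊕0 = 1
s4 (pos 4,5,6,7,12,13,14,15): 1⊕0⊕0⊕0⊕0⊕1⊕0⊕0 = 0
s8 (pos 8,9,10,11,12,13,14,15): 1⊕0⊕0⊕0⊕0⊕1⊕0⊕0 = 0
Syndrome s8…s1 = 0011 → error at position 3.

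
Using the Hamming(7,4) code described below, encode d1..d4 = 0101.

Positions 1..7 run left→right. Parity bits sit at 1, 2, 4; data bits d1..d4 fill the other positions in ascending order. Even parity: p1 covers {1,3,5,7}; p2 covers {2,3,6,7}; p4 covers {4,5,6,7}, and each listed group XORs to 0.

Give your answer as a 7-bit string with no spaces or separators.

Place data at non-parity positions: p1 p2 0 p4 1 0 1
p1 (pos 1,3,5,7): XOR of data positions = 0⊕1⊕1 = 0
p2 (pos 2,3,6,7): XOR of data positions = 0⊕0⊕1 = 1
p4 (pos 4,5,6,7): XOR of data positions = 1⊕0⊕1 = 0
Codeword: 0100101

0100101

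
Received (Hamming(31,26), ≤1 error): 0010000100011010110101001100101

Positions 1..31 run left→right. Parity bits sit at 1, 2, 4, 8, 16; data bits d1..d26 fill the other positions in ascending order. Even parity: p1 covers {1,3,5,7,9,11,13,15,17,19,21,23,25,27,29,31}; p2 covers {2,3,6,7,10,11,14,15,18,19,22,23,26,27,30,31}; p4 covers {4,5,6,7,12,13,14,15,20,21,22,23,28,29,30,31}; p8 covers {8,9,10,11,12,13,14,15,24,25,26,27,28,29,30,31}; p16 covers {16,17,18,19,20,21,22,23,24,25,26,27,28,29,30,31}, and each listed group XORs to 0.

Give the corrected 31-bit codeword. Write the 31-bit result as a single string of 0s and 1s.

s1 (pos 1,3,5,7,9,11,13,15,17,19,21,23,25,27,29,31): 0⊕1⊕0⊕0⊕0⊕0⊕1⊕1⊕1⊕0⊕0⊕0⊕1⊕0⊕1⊕1 = 1
s2 (pos 2,3,6,7,10,11,14,15,18,19,22,23,26,27,30,31): 0⊕1⊕0⊕0⊕0⊕0⊕0⊕1⊕1⊕0⊕1⊕0⊕1⊕0⊕0⊕1 = 0
s4 (pos 4,5,6,7,12,13,14,15,20,21,22,23,28,29,30,31): 0⊕0⊕0⊕0⊕1⊕1⊕0⊕1⊕1⊕0⊕1⊕0⊕0⊕1⊕0⊕1 = 1
s8 (pos 8,9,10,11,12,13,14,15,24,25,26,27,28,29,30,31): 1⊕0⊕0⊕0⊕1⊕1⊕0⊕1⊕0⊕1⊕1⊕0⊕0⊕1⊕0⊕1 = 0
s16 (pos 16,17,18,19,20,21,22,23,24,25,26,27,28,29,30,31): 0⊕1⊕1⊕0⊕1⊕0⊕1⊕0⊕0⊕1⊕1⊕0⊕0⊕1⊕0⊕1 = 0
Syndrome s16…s1 = 00101 → error at position 5.
Flip position 5: 0010000100011010110101001100101 → 0010100100011010110101001100101

0010100100011010110101001100101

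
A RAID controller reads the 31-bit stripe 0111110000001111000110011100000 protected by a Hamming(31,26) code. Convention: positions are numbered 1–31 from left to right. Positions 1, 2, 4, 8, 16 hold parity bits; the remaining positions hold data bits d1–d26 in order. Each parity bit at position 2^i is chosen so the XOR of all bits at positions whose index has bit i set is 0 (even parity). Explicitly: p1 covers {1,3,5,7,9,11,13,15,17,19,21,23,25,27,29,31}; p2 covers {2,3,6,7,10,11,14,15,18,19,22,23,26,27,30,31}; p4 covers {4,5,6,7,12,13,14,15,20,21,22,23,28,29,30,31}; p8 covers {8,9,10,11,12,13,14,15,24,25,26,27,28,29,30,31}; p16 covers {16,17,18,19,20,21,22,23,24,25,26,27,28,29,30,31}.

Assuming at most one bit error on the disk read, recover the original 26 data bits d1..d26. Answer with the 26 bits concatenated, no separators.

11100000111000110011100000

s1 (pos 1,3,5,7,9,11,13,15,17,19,21,23,25,27,29,31): 0⊕1⊕1⊕0⊕0⊕0⊕1⊕1⊕0⊕0⊕1⊕0⊕1⊕0⊕0⊕0 = 0
s2 (pos 2,3,6,7,10,11,14,15,18,19,22,23,26,27,30,31): 1⊕1⊕1⊕0⊕0⊕0⊕1⊕1⊕0⊕0⊕0⊕0⊕1⊕0⊕0⊕0 = 0
s4 (pos 4,5,6,7,12,13,14,15,20,21,22,23,28,29,30,31): 1⊕1⊕1⊕0⊕0⊕1⊕1⊕1⊕1⊕1⊕0⊕0⊕0⊕0⊕0⊕0 = 0
s8 (pos 8,9,10,11,12,13,14,15,24,25,26,27,28,29,30,31): 0⊕0⊕0⊕0⊕0⊕1⊕1⊕1⊕1⊕1⊕1⊕0⊕0⊕0⊕0⊕0 = 0
s16 (pos 16,17,18,19,20,21,22,23,24,25,26,27,28,29,30,31): 1⊕0⊕0⊕0⊕1⊕1⊕0⊕0⊕1⊕1⊕1⊕0⊕0⊕0⊕0⊕0 = 0
Syndrome s16…s1 = 00000 → no error.
Read data bits from positions 3,5,6,7,9,10,11,12,13,14,15,17,18,19,20,21,22,23,24,25,26,27,28,29,30,31: 11100000111000110011100000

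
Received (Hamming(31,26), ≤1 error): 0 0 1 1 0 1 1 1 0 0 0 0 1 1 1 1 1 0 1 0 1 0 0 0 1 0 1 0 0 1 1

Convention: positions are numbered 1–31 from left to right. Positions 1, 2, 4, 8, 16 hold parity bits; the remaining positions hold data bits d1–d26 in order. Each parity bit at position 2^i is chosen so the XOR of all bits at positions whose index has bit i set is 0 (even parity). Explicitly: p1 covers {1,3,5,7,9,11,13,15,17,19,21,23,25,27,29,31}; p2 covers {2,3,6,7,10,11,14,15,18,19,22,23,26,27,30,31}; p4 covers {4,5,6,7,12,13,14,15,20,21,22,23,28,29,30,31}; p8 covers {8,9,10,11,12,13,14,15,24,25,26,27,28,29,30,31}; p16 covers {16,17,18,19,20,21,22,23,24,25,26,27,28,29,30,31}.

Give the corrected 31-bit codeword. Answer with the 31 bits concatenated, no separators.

0011001100001111101010001010011

s1 (pos 1,3,5,7,9,11,13,15,17,19,21,23,25,27,29,31): 0⊕1⊕0⊕1⊕0⊕0⊕1⊕1⊕1⊕1⊕1⊕0⊕1⊕1⊕0⊕1 = 0
s2 (pos 2,3,6,7,10,11,14,15,18,19,22,23,26,27,30,31): 0⊕1⊕1⊕1⊕0⊕0⊕1⊕1⊕0⊕1⊕0⊕0⊕0⊕1⊕1⊕1 = 1
s4 (pos 4,5,6,7,12,13,14,15,20,21,22,23,28,29,30,31): 1⊕0⊕1⊕1⊕0⊕1⊕1⊕1⊕0⊕1⊕0⊕0⊕0⊕0⊕1⊕1 = 1
s8 (pos 8,9,10,11,12,13,14,15,24,25,26,27,28,29,30,31): 1⊕0⊕0⊕0⊕0⊕1⊕1⊕1⊕0⊕1⊕0⊕1⊕0⊕0⊕1⊕1 = 0
s16 (pos 16,17,18,19,20,21,22,23,24,25,26,27,28,29,30,31): 1⊕1⊕0⊕1⊕0⊕1⊕0⊕0⊕0⊕1⊕0⊕1⊕0⊕0⊕1⊕1 = 0
Syndrome s16…s1 = 00110 → error at position 6.
Flip position 6: 0011011100001111101010001010011 → 0011001100001111101010001010011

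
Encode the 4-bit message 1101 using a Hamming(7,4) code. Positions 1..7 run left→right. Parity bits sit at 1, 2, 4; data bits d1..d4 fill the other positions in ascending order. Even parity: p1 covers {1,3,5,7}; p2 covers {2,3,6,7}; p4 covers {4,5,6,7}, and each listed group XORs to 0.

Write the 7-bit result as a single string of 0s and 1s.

1010101

Place data at non-parity positions: p1 p2 1 p4 1 0 1
p1 (pos 1,3,5,7): XOR of data positions = 1⊕1⊕1 = 1
p2 (pos 2,3,6,7): XOR of data positions = 1⊕0⊕1 = 0
p4 (pos 4,5,6,7): XOR of data positions = 1⊕0⊕1 = 0
Codeword: 1010101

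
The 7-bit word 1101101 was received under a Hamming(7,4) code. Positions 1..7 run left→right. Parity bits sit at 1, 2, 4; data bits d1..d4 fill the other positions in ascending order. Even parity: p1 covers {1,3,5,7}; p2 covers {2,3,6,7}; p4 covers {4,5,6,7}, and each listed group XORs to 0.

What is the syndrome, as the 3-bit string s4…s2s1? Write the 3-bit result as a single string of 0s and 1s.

101

s1 (pos 1,3,5,7): 1⊕0⊕1⊕1 = 1
s2 (pos 2,3,6,7): 1⊕0⊕0⊕1 = 0
s4 (pos 4,5,6,7): 1⊕1⊕0⊕1 = 1
Syndrome s4…s1 = 101 → error at position 5.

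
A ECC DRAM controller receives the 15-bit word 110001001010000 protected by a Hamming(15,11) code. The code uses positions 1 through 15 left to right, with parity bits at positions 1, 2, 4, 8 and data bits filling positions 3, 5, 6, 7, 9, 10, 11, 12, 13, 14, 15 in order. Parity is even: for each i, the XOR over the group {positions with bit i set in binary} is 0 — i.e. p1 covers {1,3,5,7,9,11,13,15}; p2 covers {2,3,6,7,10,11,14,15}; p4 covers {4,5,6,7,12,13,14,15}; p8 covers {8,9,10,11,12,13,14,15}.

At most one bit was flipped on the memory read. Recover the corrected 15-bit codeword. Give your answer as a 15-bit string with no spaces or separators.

s1 (pos 1,3,5,7,9,11,13,15): 1⊕0⊕0⊕0⊕1⊕1⊕0⊕0 = 1
s2 (pos 2,3,6,7,10,11,14,15): 1⊕0⊕1⊕0⊕0⊕1⊕0⊕0 = 1
s4 (pos 4,5,6,7,12,13,14,15): 0⊕0⊕1⊕0⊕0⊕0⊕0⊕0 = 1
s8 (pos 8,9,10,11,12,13,14,15): 0⊕1⊕0⊕1⊕0⊕0⊕0⊕0 = 0
Syndrome s8…s1 = 0111 → error at position 7.
Flip position 7: 110001001010000 → 110001101010000

110001101010000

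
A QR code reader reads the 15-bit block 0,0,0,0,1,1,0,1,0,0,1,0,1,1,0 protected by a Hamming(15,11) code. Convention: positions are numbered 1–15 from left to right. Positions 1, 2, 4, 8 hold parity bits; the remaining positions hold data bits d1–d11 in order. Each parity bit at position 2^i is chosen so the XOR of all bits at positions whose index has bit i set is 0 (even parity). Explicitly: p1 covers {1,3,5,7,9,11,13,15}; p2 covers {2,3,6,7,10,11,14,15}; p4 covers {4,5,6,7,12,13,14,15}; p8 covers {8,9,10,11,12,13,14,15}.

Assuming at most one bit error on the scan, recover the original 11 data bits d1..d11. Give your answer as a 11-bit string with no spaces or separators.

s1 (pos 1,3,5,7,9,11,13,15): 0⊕0⊕1⊕0⊕0⊕1⊕1⊕0 = 1
s2 (pos 2,3,6,7,10,11,14,15): 0⊕0⊕1⊕0⊕0⊕1⊕1⊕0 = 1
s4 (pos 4,5,6,7,12,13,14,15): 0⊕1⊕1⊕0⊕0⊕1⊕1⊕0 = 0
s8 (pos 8,9,10,11,12,13,14,15): 1⊕0⊕0⊕1⊕0⊕1⊕1⊕0 = 0
Syndrome s8…s1 = 0011 → error at position 3.
Flip position 3: 000011010010110 → 001011010010110
Read data bits from positions 3,5,6,7,9,10,11,12,13,14,15: 11100010110

11100010110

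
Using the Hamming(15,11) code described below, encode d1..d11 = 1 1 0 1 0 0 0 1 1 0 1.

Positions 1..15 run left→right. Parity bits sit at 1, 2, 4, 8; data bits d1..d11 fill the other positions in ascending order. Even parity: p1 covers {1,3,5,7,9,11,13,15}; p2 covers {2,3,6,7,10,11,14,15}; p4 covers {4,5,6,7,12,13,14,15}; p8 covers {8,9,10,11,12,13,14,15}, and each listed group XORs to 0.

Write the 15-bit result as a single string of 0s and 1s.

111110110001101

Place data at non-parity positions: p1 p2 1 p4 1 0 1 p8 0 0 0 1 1 0 1
p1 (pos 1,3,5,7,9,11,13,15): XOR of data positions = 1⊕1⊕1⊕0⊕0⊕1⊕1 = 1
p2 (pos 2,3,6,7,10,11,14,15): XOR of data positions = 1⊕0⊕1⊕0⊕0⊕0⊕1 = 1
p4 (pos 4,5,6,7,12,13,14,15): XOR of data positions = 1⊕0⊕1⊕1⊕1⊕0⊕1 = 1
p8 (pos 8,9,10,11,12,13,14,15): XOR of data positions = 0⊕0⊕0⊕1⊕1⊕0⊕1 = 1
Codeword: 111110110001101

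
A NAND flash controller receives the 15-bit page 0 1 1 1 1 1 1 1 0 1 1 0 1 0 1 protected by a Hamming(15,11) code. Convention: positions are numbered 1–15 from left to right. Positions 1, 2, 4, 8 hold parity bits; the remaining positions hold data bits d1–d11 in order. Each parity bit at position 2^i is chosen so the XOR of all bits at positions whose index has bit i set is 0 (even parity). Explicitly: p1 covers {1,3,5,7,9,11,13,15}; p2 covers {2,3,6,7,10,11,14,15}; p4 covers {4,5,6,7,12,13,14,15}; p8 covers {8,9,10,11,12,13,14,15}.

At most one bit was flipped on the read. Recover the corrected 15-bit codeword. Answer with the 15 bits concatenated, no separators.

s1 (pos 1,3,5,7,9,11,13,15): 0⊕1⊕1⊕1⊕0⊕1⊕1⊕1 = 0
s2 (pos 2,3,6,7,10,11,14,15): 1⊕1⊕1⊕1⊕1⊕1⊕0⊕1 = 1
s4 (pos 4,5,6,7,12,13,14,15): 1⊕1⊕1⊕1⊕0⊕1⊕0⊕1 = 0
s8 (pos 8,9,10,11,12,13,14,15): 1⊕0⊕1⊕1⊕0⊕1⊕0⊕1 = 1
Syndrome s8…s1 = 1010 → error at position 10.
Flip position 10: 011111110110101 → 011111110010101

011111110010101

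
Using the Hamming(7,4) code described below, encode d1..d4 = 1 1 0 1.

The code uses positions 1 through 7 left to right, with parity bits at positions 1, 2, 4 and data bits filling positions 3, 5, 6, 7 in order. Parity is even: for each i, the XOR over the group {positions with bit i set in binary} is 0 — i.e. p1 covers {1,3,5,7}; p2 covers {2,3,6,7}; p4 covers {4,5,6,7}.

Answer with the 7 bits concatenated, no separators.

1010101

Place data at non-parity positions: p1 p2 1 p4 1 0 1
p1 (pos 1,3,5,7): XOR of data positions = 1⊕1⊕1 = 1
p2 (pos 2,3,6,7): XOR of data positions = 1⊕0⊕1 = 0
p4 (pos 4,5,6,7): XOR of data positions = 1⊕0⊕1 = 0
Codeword: 1010101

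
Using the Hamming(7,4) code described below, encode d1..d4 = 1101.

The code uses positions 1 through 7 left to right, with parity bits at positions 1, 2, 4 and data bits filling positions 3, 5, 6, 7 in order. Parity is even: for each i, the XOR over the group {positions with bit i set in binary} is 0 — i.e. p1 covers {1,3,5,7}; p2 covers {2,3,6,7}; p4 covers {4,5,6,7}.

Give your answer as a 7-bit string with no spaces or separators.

1010101

Place data at non-parity positions: p1 p2 1 p4 1 0 1
p1 (pos 1,3,5,7): XOR of data positions = 1⊕1⊕1 = 1
p2 (pos 2,3,6,7): XOR of data positions = 1⊕0⊕1 = 0
p4 (pos 4,5,6,7): XOR of data positions = 1⊕0⊕1 = 0
Codeword: 1010101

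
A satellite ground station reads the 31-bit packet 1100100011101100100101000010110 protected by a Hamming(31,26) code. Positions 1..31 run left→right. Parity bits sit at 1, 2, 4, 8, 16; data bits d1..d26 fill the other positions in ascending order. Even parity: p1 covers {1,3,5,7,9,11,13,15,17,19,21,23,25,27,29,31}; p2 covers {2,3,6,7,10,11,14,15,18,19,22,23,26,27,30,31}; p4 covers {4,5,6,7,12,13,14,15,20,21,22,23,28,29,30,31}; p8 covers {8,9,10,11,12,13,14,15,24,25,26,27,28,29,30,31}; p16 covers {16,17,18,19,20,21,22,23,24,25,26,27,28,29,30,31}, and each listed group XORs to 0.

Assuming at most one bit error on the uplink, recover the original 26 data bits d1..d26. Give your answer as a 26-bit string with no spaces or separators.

01101110110100101000010110

s1 (pos 1,3,5,7,9,11,13,15,17,19,21,23,25,27,29,31): 1⊕0⊕1⊕0⊕1⊕1⊕1⊕0⊕1⊕0⊕0⊕0⊕0⊕1⊕1⊕0 = 0
s2 (pos 2,3,6,7,10,11,14,15,18,19,22,23,26,27,30,31): 1⊕0⊕0⊕0⊕1⊕1⊕1⊕0⊕0⊕0⊕1⊕0⊕0⊕1⊕1⊕0 = 1
s4 (pos 4,5,6,7,12,13,14,15,20,21,22,23,28,29,30,31): 0⊕1⊕0⊕0⊕0⊕1⊕1⊕0⊕1⊕0⊕1⊕0⊕0⊕1⊕1⊕0 = 1
s8 (pos 8,9,10,11,12,13,14,15,24,25,26,27,28,29,30,31): 0⊕1⊕1⊕1⊕0⊕1⊕1⊕0⊕0⊕0⊕0⊕1⊕0⊕1⊕1⊕0 = 0
s16 (pos 16,17,18,19,20,21,22,23,24,25,26,27,28,29,30,31): 0⊕1⊕0⊕0⊕1⊕0⊕1⊕0⊕0⊕0⊕0⊕1⊕0⊕1⊕1⊕0 = 0
Syndrome s16…s1 = 00110 → error at position 6.
Flip position 6: 1100100011101100100101000010110 → 1100110011101100100101000010110
Read data bits from positions 3,5,6,7,9,10,11,12,13,14,15,17,18,19,20,21,22,23,24,25,26,27,28,29,30,31: 01101110110100101000010110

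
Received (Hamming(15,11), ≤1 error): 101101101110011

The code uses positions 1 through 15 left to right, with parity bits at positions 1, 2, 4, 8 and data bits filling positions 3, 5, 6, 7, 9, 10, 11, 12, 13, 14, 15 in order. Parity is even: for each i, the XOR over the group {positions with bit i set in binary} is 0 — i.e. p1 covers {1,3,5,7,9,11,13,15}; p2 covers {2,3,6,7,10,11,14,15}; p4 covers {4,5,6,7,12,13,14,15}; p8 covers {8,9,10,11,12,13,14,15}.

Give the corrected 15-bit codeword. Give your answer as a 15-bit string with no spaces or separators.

s1 (pos 1,3,5,7,9,11,13,15): 1⊕1⊕0⊕1⊕1⊕1⊕0⊕1 = 0
s2 (pos 2,3,6,7,10,11,14,15): 0⊕1⊕1⊕1⊕1⊕1⊕1⊕1 = 1
s4 (pos 4,5,6,7,12,13,14,15): 1⊕0⊕1⊕1⊕0⊕0⊕1⊕1 = 1
s8 (pos 8,9,10,11,12,13,14,15): 0⊕1⊕1⊕1⊕0⊕0⊕1⊕1 = 1
Syndrome s8…s1 = 1110 → error at position 14.
Flip position 14: 101101101110011 → 101101101110001

101101101110001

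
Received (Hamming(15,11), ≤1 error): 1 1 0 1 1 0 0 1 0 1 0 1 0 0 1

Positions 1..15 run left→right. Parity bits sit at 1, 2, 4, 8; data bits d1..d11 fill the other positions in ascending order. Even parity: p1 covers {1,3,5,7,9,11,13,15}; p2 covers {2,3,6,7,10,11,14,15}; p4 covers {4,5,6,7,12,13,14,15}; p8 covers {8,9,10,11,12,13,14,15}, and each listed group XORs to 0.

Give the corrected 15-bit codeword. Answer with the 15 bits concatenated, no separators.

s1 (pos 1,3,5,7,9,11,13,15): 1⊕0⊕1⊕0⊕0⊕0⊕0⊕1 = 1
s2 (pos 2,3,6,7,10,11,14,15): 1⊕0⊕0⊕0⊕1⊕0⊕0⊕1 = 1
s4 (pos 4,5,6,7,12,13,14,15): 1⊕1⊕0⊕0⊕1⊕0⊕0⊕1 = 0
s8 (pos 8,9,10,11,12,13,14,15): 1⊕0⊕1⊕0⊕1⊕0⊕0⊕1 = 0
Syndrome s8…s1 = 0011 → error at position 3.
Flip position 3: 110110010101001 → 111110010101001

111110010101001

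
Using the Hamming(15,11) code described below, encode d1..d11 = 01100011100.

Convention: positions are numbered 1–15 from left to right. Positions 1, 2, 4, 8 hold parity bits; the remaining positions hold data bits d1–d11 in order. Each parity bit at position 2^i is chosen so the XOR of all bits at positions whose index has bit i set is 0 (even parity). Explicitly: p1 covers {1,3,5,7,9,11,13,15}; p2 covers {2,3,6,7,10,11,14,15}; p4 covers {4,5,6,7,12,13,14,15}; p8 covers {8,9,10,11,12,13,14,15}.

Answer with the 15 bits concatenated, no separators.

100011010011100

Place data at non-parity positions: p1 p2 0 p4 1 1 0 p8 0 0 1 1 1 0 0
p1 (pos 1,3,5,7,9,11,13,15): XOR of data positions = 0⊕1⊕0⊕0⊕1⊕1⊕0 = 1
p2 (pos 2,3,6,7,10,11,14,15): XOR of data positions = 0⊕1⊕0⊕0⊕1⊕0⊕0 = 0
p4 (pos 4,5,6,7,12,13,14,15): XOR of data positions = 1⊕1⊕0⊕1⊕1⊕0⊕0 = 0
p8 (pos 8,9,10,11,12,13,14,15): XOR of data positions = 0⊕0⊕1⊕1⊕1⊕0⊕0 = 1
Codeword: 100011010011100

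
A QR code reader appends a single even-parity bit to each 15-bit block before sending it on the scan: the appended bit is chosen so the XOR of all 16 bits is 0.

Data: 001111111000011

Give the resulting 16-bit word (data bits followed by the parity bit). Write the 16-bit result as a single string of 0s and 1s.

XOR of the 15 data bits: 0⊕0⊕1⊕1⊕1⊕1⊕1⊕1⊕1⊕0⊕0⊕0⊕0⊕1⊕1 = 1
Parity bit = 1 (so all 16 bits XOR to 0).

0011111110000111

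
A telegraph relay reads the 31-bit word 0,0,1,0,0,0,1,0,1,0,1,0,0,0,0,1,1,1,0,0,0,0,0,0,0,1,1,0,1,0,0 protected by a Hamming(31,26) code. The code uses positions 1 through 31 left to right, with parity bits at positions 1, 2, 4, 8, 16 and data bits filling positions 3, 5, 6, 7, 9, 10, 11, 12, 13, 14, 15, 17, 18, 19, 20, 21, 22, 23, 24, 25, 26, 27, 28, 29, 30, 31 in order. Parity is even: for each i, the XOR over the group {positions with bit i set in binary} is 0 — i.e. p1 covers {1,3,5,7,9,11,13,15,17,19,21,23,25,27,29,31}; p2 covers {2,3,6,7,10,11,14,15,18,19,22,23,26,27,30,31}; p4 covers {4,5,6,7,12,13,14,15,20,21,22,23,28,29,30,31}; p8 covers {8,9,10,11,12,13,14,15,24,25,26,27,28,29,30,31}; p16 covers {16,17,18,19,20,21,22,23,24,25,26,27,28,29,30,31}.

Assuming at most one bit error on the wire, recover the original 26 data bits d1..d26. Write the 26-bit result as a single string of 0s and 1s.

s1 (pos 1,3,5,7,9,11,13,15,17,19,21,23,25,27,29,31): 0⊕1⊕0⊕1⊕1⊕1⊕0⊕0⊕1⊕0⊕0⊕0⊕0⊕1⊕1⊕0 = 1
s2 (pos 2,3,6,7,10,11,14,15,18,19,22,23,26,27,30,31): 0⊕1⊕0⊕1⊕0⊕1⊕0⊕0⊕1⊕0⊕0⊕0⊕1⊕1⊕0⊕0 = 0
s4 (pos 4,5,6,7,12,13,14,15,20,21,22,23,28,29,30,31): 0⊕0⊕0⊕1⊕0⊕0⊕0⊕0⊕0⊕0⊕0⊕0⊕0⊕1⊕0⊕0 = 0
s8 (pos 8,9,10,11,12,13,14,15,24,25,26,27,28,29,30,31): 0⊕1⊕0⊕1⊕0⊕0⊕0⊕0⊕0⊕0⊕1⊕1⊕0⊕1⊕0⊕0 = 1
s16 (pos 16,17,18,19,20,21,22,23,24,25,26,27,28,29,30,31): 1⊕1⊕1⊕0⊕0⊕0⊕0⊕0⊕0⊕0⊕1⊕1⊕0⊕1⊕0⊕0 = 0
Syndrome s16…s1 = 01001 → error at position 9.
Flip position 9: 0010001010100001110000000110100 → 0010001000100001110000000110100
Read data bits from positions 3,5,6,7,9,10,11,12,13,14,15,17,18,19,20,21,22,23,24,25,26,27,28,29,30,31: 10010010000110000000110100

10010010000110000000110100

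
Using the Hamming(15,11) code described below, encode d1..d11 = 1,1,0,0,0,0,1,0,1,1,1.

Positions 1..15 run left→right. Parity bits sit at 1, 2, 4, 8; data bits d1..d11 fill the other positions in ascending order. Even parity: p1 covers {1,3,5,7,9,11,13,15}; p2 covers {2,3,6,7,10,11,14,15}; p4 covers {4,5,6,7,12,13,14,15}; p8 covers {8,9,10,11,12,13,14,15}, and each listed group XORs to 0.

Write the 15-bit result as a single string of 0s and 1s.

Place data at non-parity positions: p1 p2 1 p4 1 0 0 p8 0 0 1 0 1 1 1
p1 (pos 1,3,5,7,9,11,13,15): XOR of data positions = 1⊕1⊕0⊕0⊕1⊕1⊕1 = 1
p2 (pos 2,3,6,7,10,11,14,15): XOR of data positions = 1⊕0⊕0⊕0⊕1⊕1⊕1 = 0
p4 (pos 4,5,6,7,12,13,14,15): XOR of data positions = 1⊕0⊕0⊕0⊕1⊕1⊕1 = 0
p8 (pos 8,9,10,11,12,13,14,15): XOR of data positions = 0⊕0⊕1⊕0⊕1⊕1⊕1 = 0
Codeword: 101010000010111

101010000010111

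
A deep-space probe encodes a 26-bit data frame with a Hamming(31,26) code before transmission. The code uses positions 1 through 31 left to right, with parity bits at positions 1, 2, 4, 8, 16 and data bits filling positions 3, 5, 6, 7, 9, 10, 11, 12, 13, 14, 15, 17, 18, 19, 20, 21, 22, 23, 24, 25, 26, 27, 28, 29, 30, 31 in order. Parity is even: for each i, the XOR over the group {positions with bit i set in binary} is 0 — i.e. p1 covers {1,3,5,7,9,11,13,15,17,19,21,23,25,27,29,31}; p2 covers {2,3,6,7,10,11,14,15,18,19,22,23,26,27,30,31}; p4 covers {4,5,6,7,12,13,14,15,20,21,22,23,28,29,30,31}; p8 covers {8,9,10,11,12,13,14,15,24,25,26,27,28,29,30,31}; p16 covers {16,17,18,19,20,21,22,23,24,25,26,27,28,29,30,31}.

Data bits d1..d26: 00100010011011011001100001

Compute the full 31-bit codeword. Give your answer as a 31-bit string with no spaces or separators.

Place data at non-parity positions: p1 p2 0 p4 0 1 0 p8 0 0 1 0 0 1 1 p16 0 1 1 0 1 1 0 0 1 1 0 0 0 0 1
p1 (pos 1,3,5,7,9,11,13,15,17,19,21,23,25,27,29,31): XOR of data positions = 0⊕0⊕0⊕0⊕1⊕0⊕1⊕0⊕1⊕1⊕0⊕1⊕0⊕0⊕1 = 0
p2 (pos 2,3,6,7,10,11,14,15,18,19,22,23,26,27,30,31): XOR of data positions = 0⊕1⊕0⊕0⊕1⊕1⊕1⊕1⊕1⊕1⊕0⊕1⊕0⊕0⊕1 = 1
p4 (pos 4,5,6,7,12,13,14,15,20,21,22,23,28,29,30,31): XOR of data positions = 0⊕1⊕0⊕0⊕0⊕1⊕1⊕0⊕1⊕1⊕0⊕0⊕0⊕0⊕1 = 0
p8 (pos 8,9,10,11,12,13,14,15,24,25,26,27,28,29,30,31): XOR of data positions = 0⊕0⊕1⊕0⊕0⊕1⊕1⊕0⊕1⊕1⊕0⊕0⊕0⊕0⊕1 = 0
p16 (pos 16,17,18,19,20,21,22,23,24,25,26,27,28,29,30,31): XOR of data positions = 0⊕1⊕1⊕0⊕1⊕1⊕0⊕0⊕1⊕1⊕0⊕0⊕0⊕0⊕1 = 1
Codeword: 0100010000100111011011001100001

0100010000100111011011001100001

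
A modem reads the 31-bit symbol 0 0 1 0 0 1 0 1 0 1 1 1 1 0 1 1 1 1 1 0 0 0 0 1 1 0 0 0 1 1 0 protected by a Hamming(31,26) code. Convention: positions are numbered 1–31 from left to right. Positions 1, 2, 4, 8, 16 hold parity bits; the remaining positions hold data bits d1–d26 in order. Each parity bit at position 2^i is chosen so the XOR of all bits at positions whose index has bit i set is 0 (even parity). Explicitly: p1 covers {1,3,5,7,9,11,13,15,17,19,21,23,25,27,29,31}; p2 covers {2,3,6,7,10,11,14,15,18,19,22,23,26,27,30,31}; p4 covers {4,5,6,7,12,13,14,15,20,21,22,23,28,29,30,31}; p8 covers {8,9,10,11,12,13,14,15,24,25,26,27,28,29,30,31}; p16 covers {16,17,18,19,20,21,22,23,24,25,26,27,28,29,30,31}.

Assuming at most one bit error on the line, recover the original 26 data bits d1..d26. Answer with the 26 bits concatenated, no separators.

10100111101111000011000110

s1 (pos 1,3,5,7,9,11,13,15,17,19,21,23,25,27,29,31): 0⊕1⊕0⊕0⊕0⊕1⊕1⊕1⊕1⊕1⊕0⊕0⊕1⊕0⊕1⊕0 = 0
s2 (pos 2,3,6,7,10,11,14,15,18,19,22,23,26,27,30,31): 0⊕1⊕1⊕0⊕1⊕1⊕0⊕1⊕1⊕1⊕0⊕0⊕0⊕0⊕1⊕0 = 0
s4 (pos 4,5,6,7,12,13,14,15,20,21,22,23,28,29,30,31): 0⊕0⊕1⊕0⊕1⊕1⊕0⊕1⊕0⊕0⊕0⊕0⊕0⊕1⊕1⊕0 = 0
s8 (pos 8,9,10,11,12,13,14,15,24,25,26,27,28,29,30,31): 1⊕0⊕1⊕1⊕1⊕1⊕0⊕1⊕1⊕1⊕0⊕0⊕0⊕1⊕1⊕0 = 0
s16 (pos 16,17,18,19,20,21,22,23,24,25,26,27,28,29,30,31): 1⊕1⊕1⊕1⊕0⊕0⊕0⊕0⊕1⊕1⊕0⊕0⊕0⊕1⊕1⊕0 = 0
Syndrome s16…s1 = 00000 → no error.
Read data bits from positions 3,5,6,7,9,10,11,12,13,14,15,17,18,19,20,21,22,23,24,25,26,27,28,29,30,31: 10100111101111000011000110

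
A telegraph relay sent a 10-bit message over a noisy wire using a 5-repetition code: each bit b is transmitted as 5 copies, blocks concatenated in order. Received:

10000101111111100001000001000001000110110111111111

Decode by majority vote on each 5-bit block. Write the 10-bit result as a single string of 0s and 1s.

0110000111

Block 1 (10000): 1 one → 0
Block 2 (10111): 4 ones → 1
Block 3 (11111): 5 ones → 1
Block 4 (00001): 1 one → 0
Block 5 (00000): 0 ones → 0
Block 6 (10000): 1 one → 0
Block 7 (01000): 1 one → 0
Block 8 (11011): 4 ones → 1
Block 9 (01111): 4 ones → 1
Block 10 (11111): 5 ones → 1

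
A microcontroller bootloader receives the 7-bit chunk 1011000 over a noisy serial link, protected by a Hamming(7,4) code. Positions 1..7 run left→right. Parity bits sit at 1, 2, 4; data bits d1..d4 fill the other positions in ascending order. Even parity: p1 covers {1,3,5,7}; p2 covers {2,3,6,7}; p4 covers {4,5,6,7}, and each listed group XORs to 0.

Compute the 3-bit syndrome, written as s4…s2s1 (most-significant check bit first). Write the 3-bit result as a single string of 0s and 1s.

110

s1 (pos 1,3,5,7): 1⊕1⊕0⊕0 = 0
s2 (pos 2,3,6,7): 0⊕1⊕0⊕0 = 1
s4 (pos 4,5,6,7): 1⊕0⊕0⊕0 = 1
Syndrome s4…s1 = 110 → error at position 6.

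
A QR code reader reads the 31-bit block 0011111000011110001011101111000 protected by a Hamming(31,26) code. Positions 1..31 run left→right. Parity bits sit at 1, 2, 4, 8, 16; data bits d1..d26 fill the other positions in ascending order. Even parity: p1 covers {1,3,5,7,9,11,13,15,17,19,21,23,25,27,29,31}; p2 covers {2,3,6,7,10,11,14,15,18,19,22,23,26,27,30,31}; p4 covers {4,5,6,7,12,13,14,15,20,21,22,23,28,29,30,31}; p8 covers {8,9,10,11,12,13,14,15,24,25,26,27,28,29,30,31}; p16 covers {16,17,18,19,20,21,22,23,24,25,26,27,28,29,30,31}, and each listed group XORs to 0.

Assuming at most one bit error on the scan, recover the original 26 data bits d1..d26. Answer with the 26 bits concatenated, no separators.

s1 (pos 1,3,5,7,9,11,13,15,17,19,21,23,25,27,29,31): 0⊕1⊕1⊕1⊕0⊕0⊕1⊕1⊕0⊕1⊕1⊕1⊕1⊕1⊕0⊕0 = 0
s2 (pos 2,3,6,7,10,11,14,15,18,19,22,23,26,27,30,31): 0⊕1⊕1⊕1⊕0⊕0⊕1⊕1⊕0⊕1⊕1⊕1⊕1⊕1⊕0⊕0 = 0
s4 (pos 4,5,6,7,12,13,14,15,20,21,22,23,28,29,30,31): 1⊕1⊕1⊕1⊕1⊕1⊕1⊕1⊕0⊕1⊕1⊕1⊕1⊕0⊕0⊕0 = 0
s8 (pos 8,9,10,11,12,13,14,15,24,25,26,27,28,29,30,31): 0⊕0⊕0⊕0⊕1⊕1⊕1⊕1⊕0⊕1⊕1⊕1⊕1⊕0⊕0⊕0 = 0
s16 (pos 16,17,18,19,20,21,22,23,24,25,26,27,28,29,30,31): 0⊕0⊕0⊕1⊕0⊕1⊕1⊕1⊕0⊕1⊕1⊕1⊕1⊕0⊕0⊕0 = 0
Syndrome s16…s1 = 00000 → no error.
Read data bits from positions 3,5,6,7,9,10,11,12,13,14,15,17,18,19,20,21,22,23,24,25,26,27,28,29,30,31: 11110001111001011101111000

11110001111001011101111000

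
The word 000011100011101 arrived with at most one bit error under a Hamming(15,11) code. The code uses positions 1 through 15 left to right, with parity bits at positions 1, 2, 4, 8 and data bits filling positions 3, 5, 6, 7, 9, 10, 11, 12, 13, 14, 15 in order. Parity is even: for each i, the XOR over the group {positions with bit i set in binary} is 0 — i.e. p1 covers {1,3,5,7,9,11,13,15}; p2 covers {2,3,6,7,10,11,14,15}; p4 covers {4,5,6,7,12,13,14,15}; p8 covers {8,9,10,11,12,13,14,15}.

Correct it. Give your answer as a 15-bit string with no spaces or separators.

s1 (pos 1,3,5,7,9,11,13,15): 0⊕0⊕1⊕1⊕0⊕1⊕1⊕1 = 1
s2 (pos 2,3,6,7,10,11,14,15): 0⊕0⊕1⊕1⊕0⊕1⊕0⊕1 = 0
s4 (pos 4,5,6,7,12,13,14,15): 0⊕1⊕1⊕1⊕1⊕1⊕0⊕1 = 0
s8 (pos 8,9,10,11,12,13,14,15): 0⊕0⊕0⊕1⊕1⊕1⊕0⊕1 = 0
Syndrome s8…s1 = 0001 → error at position 1.
Flip position 1: 000011100011101 → 100011100011101

100011100011101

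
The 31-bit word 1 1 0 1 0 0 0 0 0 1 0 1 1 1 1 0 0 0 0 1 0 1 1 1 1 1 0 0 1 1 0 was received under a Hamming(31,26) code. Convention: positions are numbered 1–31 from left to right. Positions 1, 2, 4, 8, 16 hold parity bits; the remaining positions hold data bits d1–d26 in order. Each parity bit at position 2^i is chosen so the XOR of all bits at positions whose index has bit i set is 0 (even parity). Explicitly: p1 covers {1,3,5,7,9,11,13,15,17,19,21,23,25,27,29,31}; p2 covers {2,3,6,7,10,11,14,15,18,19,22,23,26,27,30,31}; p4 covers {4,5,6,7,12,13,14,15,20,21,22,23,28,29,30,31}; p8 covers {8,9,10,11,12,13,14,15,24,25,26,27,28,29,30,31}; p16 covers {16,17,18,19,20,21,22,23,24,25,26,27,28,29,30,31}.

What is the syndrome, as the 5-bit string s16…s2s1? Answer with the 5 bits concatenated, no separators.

s1 (pos 1,3,5,7,9,11,13,15,17,19,21,23,25,27,29,31): 1⊕0⊕0⊕0⊕0⊕0⊕1⊕1⊕0⊕0⊕0⊕1⊕1⊕0⊕1⊕0 = 0
s2 (pos 2,3,6,7,10,11,14,15,18,19,22,23,26,27,30,31): 1⊕0⊕0⊕0⊕1⊕0⊕1⊕1⊕0⊕0⊕1⊕1⊕1⊕0⊕1⊕0 = 0
s4 (pos 4,5,6,7,12,13,14,15,20,21,22,23,28,29,30,31): 1⊕0⊕0⊕0⊕1⊕1⊕1⊕1⊕1⊕0⊕1⊕1⊕0⊕1⊕1⊕0 = 0
s8 (pos 8,9,10,11,12,13,14,15,24,25,26,27,28,29,30,31): 0⊕0⊕1⊕0⊕1⊕1⊕1⊕1⊕1⊕1⊕1⊕0⊕0⊕1⊕1⊕0 = 0
s16 (pos 16,17,18,19,20,21,22,23,24,25,26,27,28,29,30,31): 0⊕0⊕0⊕0⊕1⊕0⊕1⊕1⊕1⊕1⊕1⊕0⊕0⊕1⊕1⊕0 = 0
Syndrome s16…s1 = 00000 → no error.

00000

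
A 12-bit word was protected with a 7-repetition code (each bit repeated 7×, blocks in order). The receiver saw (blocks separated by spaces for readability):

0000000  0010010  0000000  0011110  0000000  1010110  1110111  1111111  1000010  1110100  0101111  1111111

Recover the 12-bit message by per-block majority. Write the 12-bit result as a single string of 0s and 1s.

Block 1 (0000000): 0 ones → 0
Block 2 (0010010): 2 ones → 0
Block 3 (0000000): 0 ones → 0
Block 4 (0011110): 4 ones → 1
Block 5 (0000000): 0 ones → 0
Block 6 (1010110): 4 ones → 1
Block 7 (1110111): 6 ones → 1
Block 8 (1111111): 7 ones → 1
Block 9 (1000010): 2 ones → 0
Block 10 (1110100): 4 ones → 1
Block 11 (0101111): 5 ones → 1
Block 12 (1111111): 7 ones → 1

000101110111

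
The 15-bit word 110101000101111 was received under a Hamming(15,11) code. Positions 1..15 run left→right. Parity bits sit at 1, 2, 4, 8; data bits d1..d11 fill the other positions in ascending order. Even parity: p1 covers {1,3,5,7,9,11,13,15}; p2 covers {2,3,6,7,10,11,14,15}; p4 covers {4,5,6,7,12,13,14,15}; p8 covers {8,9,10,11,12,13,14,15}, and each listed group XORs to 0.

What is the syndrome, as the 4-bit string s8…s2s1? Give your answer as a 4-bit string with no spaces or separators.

s1 (pos 1,3,5,7,9,11,13,15): 1⊕0⊕0⊕0⊕0⊕0⊕1⊕1 = 1
s2 (pos 2,3,6,7,10,11,14,15): 1⊕0⊕1⊕0⊕1⊕0⊕1⊕1 = 1
s4 (pos 4,5,6,7,12,13,14,15): 1⊕0⊕1⊕0⊕1⊕1⊕1⊕1 = 0
s8 (pos 8,9,10,11,12,13,14,15): 0⊕0⊕1⊕0⊕1⊕1⊕1⊕1 = 1
Syndrome s8…s1 = 1011 → error at position 11.

1011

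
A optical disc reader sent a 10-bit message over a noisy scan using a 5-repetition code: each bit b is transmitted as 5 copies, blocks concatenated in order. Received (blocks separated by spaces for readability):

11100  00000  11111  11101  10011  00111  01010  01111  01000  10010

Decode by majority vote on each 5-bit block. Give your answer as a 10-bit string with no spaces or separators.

Block 1 (11100): 3 ones → 1
Block 2 (00000): 0 ones → 0
Block 3 (11111): 5 ones → 1
Block 4 (11101): 4 ones → 1
Block 5 (10011): 3 ones → 1
Block 6 (00111): 3 ones → 1
Block 7 (01010): 2 ones → 0
Block 8 (01111): 4 ones → 1
Block 9 (01000): 1 one → 0
Block 10 (10010): 2 ones → 0

1011110100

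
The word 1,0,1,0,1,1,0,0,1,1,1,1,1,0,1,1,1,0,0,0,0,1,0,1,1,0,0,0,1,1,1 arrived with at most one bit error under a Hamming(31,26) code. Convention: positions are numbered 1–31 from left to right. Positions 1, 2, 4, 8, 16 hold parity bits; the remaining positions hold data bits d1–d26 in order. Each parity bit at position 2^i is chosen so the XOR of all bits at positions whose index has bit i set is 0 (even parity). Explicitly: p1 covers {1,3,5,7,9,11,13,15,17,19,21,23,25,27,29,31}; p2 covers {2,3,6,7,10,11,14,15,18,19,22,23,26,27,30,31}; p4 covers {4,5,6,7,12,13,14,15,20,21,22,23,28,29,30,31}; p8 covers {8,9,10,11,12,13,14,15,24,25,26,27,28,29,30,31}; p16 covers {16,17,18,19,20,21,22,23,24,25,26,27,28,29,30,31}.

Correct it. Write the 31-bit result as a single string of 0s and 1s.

1010110011110011100001011000111

s1 (pos 1,3,5,7,9,11,13,15,17,19,21,23,25,27,29,31): 1⊕1⊕1⊕0⊕1⊕1⊕1⊕1⊕1⊕0⊕0⊕0⊕1⊕0⊕1⊕1 = 1
s2 (pos 2,3,6,7,10,11,14,15,18,19,22,23,26,27,30,31): 0⊕1⊕1⊕0⊕1⊕1⊕0⊕1⊕0⊕0⊕1⊕0⊕0⊕0⊕1⊕1 = 0
s4 (pos 4,5,6,7,12,13,14,15,20,21,22,23,28,29,30,31): 0⊕1⊕1⊕0⊕1⊕1⊕0⊕1⊕0⊕0⊕1⊕0⊕0⊕1⊕1⊕1 = 1
s8 (pos 8,9,10,11,12,13,14,15,24,25,26,27,28,29,30,31): 0⊕1⊕1⊕1⊕1⊕1⊕0⊕1⊕1⊕1⊕0⊕0⊕0⊕1⊕1⊕1 = 1
s16 (pos 16,17,18,19,20,21,22,23,24,25,26,27,28,29,30,31): 1⊕1⊕0⊕0⊕0⊕0⊕1⊕0⊕1⊕1⊕0⊕0⊕0⊕1⊕1⊕1 = 0
Syndrome s16…s1 = 01101 → error at position 13.
Flip position 13: 1010110011111011100001011000111 → 1010110011110011100001011000111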